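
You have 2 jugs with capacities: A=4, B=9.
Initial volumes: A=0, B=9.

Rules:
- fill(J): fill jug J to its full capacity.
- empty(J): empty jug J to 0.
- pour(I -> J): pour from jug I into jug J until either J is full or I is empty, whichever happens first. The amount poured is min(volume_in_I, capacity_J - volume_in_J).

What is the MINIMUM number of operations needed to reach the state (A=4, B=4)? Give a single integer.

Answer: 4

Derivation:
BFS from (A=0, B=9). One shortest path:
  1. fill(A) -> (A=4 B=9)
  2. empty(B) -> (A=4 B=0)
  3. pour(A -> B) -> (A=0 B=4)
  4. fill(A) -> (A=4 B=4)
Reached target in 4 moves.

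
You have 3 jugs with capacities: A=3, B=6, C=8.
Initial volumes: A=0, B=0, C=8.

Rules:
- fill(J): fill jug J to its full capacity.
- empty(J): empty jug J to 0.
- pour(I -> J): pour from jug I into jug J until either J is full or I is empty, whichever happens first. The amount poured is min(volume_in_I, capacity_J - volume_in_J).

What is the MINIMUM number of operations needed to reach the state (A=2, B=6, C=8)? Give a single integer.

BFS from (A=0, B=0, C=8). One shortest path:
  1. pour(C -> B) -> (A=0 B=6 C=2)
  2. pour(C -> A) -> (A=2 B=6 C=0)
  3. fill(C) -> (A=2 B=6 C=8)
Reached target in 3 moves.

Answer: 3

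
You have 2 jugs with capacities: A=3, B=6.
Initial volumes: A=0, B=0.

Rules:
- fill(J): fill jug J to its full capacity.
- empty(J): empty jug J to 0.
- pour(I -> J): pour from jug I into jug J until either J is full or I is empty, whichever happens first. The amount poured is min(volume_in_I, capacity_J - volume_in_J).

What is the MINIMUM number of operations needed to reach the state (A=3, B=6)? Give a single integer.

BFS from (A=0, B=0). One shortest path:
  1. fill(A) -> (A=3 B=0)
  2. fill(B) -> (A=3 B=6)
Reached target in 2 moves.

Answer: 2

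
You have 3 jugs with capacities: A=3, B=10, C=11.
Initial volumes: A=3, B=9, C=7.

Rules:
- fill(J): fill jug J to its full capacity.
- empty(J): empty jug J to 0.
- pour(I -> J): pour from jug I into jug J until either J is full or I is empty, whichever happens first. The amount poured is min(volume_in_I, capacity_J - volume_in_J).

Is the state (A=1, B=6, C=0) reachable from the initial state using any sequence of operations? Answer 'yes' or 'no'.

BFS from (A=3, B=9, C=7):
  1. empty(A) -> (A=0 B=9 C=7)
  2. empty(B) -> (A=0 B=0 C=7)
  3. pour(C -> A) -> (A=3 B=0 C=4)
  4. pour(A -> B) -> (A=0 B=3 C=4)
  5. pour(C -> A) -> (A=3 B=3 C=1)
  6. pour(A -> B) -> (A=0 B=6 C=1)
  7. pour(C -> A) -> (A=1 B=6 C=0)
Target reached → yes.

Answer: yes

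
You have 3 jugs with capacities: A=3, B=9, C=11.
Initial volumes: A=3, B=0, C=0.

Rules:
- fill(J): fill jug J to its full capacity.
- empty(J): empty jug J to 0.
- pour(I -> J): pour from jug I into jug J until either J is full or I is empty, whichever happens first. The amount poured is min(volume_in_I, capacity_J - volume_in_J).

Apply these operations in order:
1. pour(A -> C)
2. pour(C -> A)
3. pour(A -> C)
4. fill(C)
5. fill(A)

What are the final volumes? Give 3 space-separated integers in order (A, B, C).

Answer: 3 0 11

Derivation:
Step 1: pour(A -> C) -> (A=0 B=0 C=3)
Step 2: pour(C -> A) -> (A=3 B=0 C=0)
Step 3: pour(A -> C) -> (A=0 B=0 C=3)
Step 4: fill(C) -> (A=0 B=0 C=11)
Step 5: fill(A) -> (A=3 B=0 C=11)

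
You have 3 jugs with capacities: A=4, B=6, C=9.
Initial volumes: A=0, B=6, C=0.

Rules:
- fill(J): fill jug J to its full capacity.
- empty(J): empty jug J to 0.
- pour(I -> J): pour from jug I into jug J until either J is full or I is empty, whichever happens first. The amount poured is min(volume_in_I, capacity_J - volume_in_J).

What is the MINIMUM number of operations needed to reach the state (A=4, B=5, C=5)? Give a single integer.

Answer: 6

Derivation:
BFS from (A=0, B=6, C=0). One shortest path:
  1. fill(A) -> (A=4 B=6 C=0)
  2. pour(A -> C) -> (A=0 B=6 C=4)
  3. fill(A) -> (A=4 B=6 C=4)
  4. pour(A -> C) -> (A=0 B=6 C=8)
  5. pour(B -> C) -> (A=0 B=5 C=9)
  6. pour(C -> A) -> (A=4 B=5 C=5)
Reached target in 6 moves.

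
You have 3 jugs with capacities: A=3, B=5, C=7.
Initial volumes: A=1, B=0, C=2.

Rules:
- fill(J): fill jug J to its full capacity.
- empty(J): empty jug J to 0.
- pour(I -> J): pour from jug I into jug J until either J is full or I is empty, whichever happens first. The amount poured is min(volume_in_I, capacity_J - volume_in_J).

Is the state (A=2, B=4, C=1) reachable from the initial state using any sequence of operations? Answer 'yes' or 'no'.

BFS explored all 144 reachable states.
Reachable set includes: (0,0,0), (0,0,1), (0,0,2), (0,0,3), (0,0,4), (0,0,5), (0,0,6), (0,0,7), (0,1,0), (0,1,1), (0,1,2), (0,1,3) ...
Target (A=2, B=4, C=1) not in reachable set → no.

Answer: no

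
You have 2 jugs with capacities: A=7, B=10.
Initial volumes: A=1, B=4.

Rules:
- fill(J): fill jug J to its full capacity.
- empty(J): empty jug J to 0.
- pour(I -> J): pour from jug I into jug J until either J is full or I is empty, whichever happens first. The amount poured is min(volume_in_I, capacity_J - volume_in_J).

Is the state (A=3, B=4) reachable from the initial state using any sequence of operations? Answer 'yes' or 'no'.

Answer: no

Derivation:
BFS explored all 35 reachable states.
Reachable set includes: (0,0), (0,1), (0,2), (0,3), (0,4), (0,5), (0,6), (0,7), (0,8), (0,9), (0,10), (1,0) ...
Target (A=3, B=4) not in reachable set → no.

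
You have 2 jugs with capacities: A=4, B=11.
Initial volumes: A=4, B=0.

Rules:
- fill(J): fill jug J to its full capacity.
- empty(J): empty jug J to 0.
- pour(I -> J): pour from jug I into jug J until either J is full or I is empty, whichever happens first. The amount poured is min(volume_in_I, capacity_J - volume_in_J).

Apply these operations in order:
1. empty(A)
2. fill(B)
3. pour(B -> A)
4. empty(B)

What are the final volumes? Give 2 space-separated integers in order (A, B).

Step 1: empty(A) -> (A=0 B=0)
Step 2: fill(B) -> (A=0 B=11)
Step 3: pour(B -> A) -> (A=4 B=7)
Step 4: empty(B) -> (A=4 B=0)

Answer: 4 0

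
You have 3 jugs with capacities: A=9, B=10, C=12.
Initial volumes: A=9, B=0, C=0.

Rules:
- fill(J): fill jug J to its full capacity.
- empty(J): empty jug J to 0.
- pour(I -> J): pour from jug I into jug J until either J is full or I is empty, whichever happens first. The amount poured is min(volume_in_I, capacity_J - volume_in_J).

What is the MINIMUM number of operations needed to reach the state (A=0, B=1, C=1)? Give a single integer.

BFS from (A=9, B=0, C=0). One shortest path:
  1. fill(C) -> (A=9 B=0 C=12)
  2. pour(A -> B) -> (A=0 B=9 C=12)
  3. pour(C -> B) -> (A=0 B=10 C=11)
  4. empty(B) -> (A=0 B=0 C=11)
  5. pour(C -> B) -> (A=0 B=10 C=1)
  6. pour(B -> A) -> (A=9 B=1 C=1)
  7. empty(A) -> (A=0 B=1 C=1)
Reached target in 7 moves.

Answer: 7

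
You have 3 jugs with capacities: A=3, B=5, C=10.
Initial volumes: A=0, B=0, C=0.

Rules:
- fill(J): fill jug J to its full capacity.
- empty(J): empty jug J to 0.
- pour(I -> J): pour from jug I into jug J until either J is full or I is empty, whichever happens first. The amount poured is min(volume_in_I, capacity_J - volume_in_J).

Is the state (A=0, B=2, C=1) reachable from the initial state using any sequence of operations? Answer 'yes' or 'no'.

Answer: yes

Derivation:
BFS from (A=0, B=0, C=0):
  1. fill(A) -> (A=3 B=0 C=0)
  2. pour(A -> B) -> (A=0 B=3 C=0)
  3. fill(A) -> (A=3 B=3 C=0)
  4. pour(A -> B) -> (A=1 B=5 C=0)
  5. pour(A -> C) -> (A=0 B=5 C=1)
  6. pour(B -> A) -> (A=3 B=2 C=1)
  7. empty(A) -> (A=0 B=2 C=1)
Target reached → yes.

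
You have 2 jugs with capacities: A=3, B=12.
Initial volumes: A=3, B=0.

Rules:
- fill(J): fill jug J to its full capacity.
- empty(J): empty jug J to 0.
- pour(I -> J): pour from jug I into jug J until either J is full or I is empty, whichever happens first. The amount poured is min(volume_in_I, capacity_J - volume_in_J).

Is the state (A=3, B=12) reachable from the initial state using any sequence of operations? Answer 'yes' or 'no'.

Answer: yes

Derivation:
BFS from (A=3, B=0):
  1. fill(B) -> (A=3 B=12)
Target reached → yes.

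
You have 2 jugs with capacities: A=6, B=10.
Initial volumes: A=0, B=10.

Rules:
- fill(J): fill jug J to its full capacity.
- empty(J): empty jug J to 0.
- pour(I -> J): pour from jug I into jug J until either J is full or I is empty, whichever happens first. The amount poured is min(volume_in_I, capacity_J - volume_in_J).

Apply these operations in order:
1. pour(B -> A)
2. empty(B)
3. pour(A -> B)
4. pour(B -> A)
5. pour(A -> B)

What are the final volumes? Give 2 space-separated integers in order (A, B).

Step 1: pour(B -> A) -> (A=6 B=4)
Step 2: empty(B) -> (A=6 B=0)
Step 3: pour(A -> B) -> (A=0 B=6)
Step 4: pour(B -> A) -> (A=6 B=0)
Step 5: pour(A -> B) -> (A=0 B=6)

Answer: 0 6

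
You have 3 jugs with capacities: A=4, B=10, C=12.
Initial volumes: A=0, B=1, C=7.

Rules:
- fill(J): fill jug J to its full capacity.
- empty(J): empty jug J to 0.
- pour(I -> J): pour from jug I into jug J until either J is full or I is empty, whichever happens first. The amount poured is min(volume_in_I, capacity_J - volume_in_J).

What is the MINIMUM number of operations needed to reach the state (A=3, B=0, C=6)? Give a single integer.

BFS from (A=0, B=1, C=7). One shortest path:
  1. fill(C) -> (A=0 B=1 C=12)
  2. pour(C -> B) -> (A=0 B=10 C=3)
  3. pour(B -> A) -> (A=4 B=6 C=3)
  4. empty(A) -> (A=0 B=6 C=3)
  5. pour(C -> A) -> (A=3 B=6 C=0)
  6. pour(B -> C) -> (A=3 B=0 C=6)
Reached target in 6 moves.

Answer: 6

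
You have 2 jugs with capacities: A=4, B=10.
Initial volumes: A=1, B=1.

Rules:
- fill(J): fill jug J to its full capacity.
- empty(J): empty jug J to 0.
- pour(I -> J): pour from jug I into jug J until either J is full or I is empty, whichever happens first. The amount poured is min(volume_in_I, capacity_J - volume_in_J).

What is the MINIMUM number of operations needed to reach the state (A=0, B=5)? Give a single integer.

Answer: 2

Derivation:
BFS from (A=1, B=1). One shortest path:
  1. fill(A) -> (A=4 B=1)
  2. pour(A -> B) -> (A=0 B=5)
Reached target in 2 moves.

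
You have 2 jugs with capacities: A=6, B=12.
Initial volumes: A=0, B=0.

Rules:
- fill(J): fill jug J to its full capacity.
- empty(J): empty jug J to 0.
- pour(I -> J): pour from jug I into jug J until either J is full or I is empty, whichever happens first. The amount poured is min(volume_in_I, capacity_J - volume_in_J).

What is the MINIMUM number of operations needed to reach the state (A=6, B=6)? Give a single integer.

BFS from (A=0, B=0). One shortest path:
  1. fill(B) -> (A=0 B=12)
  2. pour(B -> A) -> (A=6 B=6)
Reached target in 2 moves.

Answer: 2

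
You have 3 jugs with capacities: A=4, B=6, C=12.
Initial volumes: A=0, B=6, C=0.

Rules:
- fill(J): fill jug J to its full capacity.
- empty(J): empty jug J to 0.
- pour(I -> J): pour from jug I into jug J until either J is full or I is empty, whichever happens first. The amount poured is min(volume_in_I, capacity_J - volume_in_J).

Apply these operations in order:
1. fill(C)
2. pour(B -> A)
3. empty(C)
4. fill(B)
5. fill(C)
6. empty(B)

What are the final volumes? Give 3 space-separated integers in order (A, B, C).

Step 1: fill(C) -> (A=0 B=6 C=12)
Step 2: pour(B -> A) -> (A=4 B=2 C=12)
Step 3: empty(C) -> (A=4 B=2 C=0)
Step 4: fill(B) -> (A=4 B=6 C=0)
Step 5: fill(C) -> (A=4 B=6 C=12)
Step 6: empty(B) -> (A=4 B=0 C=12)

Answer: 4 0 12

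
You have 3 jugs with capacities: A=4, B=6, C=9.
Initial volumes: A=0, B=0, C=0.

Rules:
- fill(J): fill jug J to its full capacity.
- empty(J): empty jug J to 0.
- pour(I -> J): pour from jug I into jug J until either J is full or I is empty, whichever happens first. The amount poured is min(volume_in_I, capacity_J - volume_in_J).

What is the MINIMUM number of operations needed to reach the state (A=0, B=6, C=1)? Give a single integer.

BFS from (A=0, B=0, C=0). One shortest path:
  1. fill(A) -> (A=4 B=0 C=0)
  2. fill(C) -> (A=4 B=0 C=9)
  3. pour(A -> B) -> (A=0 B=4 C=9)
  4. pour(C -> B) -> (A=0 B=6 C=7)
  5. empty(B) -> (A=0 B=0 C=7)
  6. pour(C -> B) -> (A=0 B=6 C=1)
Reached target in 6 moves.

Answer: 6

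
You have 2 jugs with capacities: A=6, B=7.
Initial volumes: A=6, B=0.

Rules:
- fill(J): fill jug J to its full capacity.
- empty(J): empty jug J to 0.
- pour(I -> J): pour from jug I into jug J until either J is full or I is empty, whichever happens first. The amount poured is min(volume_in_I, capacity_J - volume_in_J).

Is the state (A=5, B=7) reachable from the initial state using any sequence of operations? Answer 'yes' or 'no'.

BFS from (A=6, B=0):
  1. pour(A -> B) -> (A=0 B=6)
  2. fill(A) -> (A=6 B=6)
  3. pour(A -> B) -> (A=5 B=7)
Target reached → yes.

Answer: yes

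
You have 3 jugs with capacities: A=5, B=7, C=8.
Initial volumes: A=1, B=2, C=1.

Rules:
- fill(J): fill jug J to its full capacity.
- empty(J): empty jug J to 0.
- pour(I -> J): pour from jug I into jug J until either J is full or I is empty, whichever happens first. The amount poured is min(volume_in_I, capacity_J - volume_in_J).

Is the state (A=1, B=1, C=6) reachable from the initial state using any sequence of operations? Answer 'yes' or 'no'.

BFS explored all 265 reachable states.
Reachable set includes: (0,0,0), (0,0,1), (0,0,2), (0,0,3), (0,0,4), (0,0,5), (0,0,6), (0,0,7), (0,0,8), (0,1,0), (0,1,1), (0,1,2) ...
Target (A=1, B=1, C=6) not in reachable set → no.

Answer: no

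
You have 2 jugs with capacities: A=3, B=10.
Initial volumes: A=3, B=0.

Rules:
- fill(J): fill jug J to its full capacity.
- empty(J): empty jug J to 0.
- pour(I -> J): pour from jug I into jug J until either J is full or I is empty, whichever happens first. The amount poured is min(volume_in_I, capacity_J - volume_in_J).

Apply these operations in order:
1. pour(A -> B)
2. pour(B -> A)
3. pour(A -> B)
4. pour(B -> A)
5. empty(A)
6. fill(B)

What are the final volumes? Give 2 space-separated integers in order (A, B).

Step 1: pour(A -> B) -> (A=0 B=3)
Step 2: pour(B -> A) -> (A=3 B=0)
Step 3: pour(A -> B) -> (A=0 B=3)
Step 4: pour(B -> A) -> (A=3 B=0)
Step 5: empty(A) -> (A=0 B=0)
Step 6: fill(B) -> (A=0 B=10)

Answer: 0 10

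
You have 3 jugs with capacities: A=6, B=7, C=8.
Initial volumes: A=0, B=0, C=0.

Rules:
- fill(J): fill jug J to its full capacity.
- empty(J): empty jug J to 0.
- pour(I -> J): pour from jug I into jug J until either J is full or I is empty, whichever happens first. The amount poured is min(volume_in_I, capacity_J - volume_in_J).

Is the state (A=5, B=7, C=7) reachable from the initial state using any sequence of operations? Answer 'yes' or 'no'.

Answer: yes

Derivation:
BFS from (A=0, B=0, C=0):
  1. fill(A) -> (A=6 B=0 C=0)
  2. fill(B) -> (A=6 B=7 C=0)
  3. pour(B -> C) -> (A=6 B=0 C=7)
  4. pour(A -> B) -> (A=0 B=6 C=7)
  5. fill(A) -> (A=6 B=6 C=7)
  6. pour(A -> B) -> (A=5 B=7 C=7)
Target reached → yes.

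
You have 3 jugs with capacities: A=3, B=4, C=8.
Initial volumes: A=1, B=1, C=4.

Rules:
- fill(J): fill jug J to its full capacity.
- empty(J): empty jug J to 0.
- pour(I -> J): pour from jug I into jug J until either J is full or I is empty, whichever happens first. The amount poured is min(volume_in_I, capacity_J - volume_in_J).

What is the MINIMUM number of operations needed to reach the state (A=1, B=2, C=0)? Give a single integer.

BFS from (A=1, B=1, C=4). One shortest path:
  1. pour(A -> B) -> (A=0 B=2 C=4)
  2. pour(C -> A) -> (A=3 B=2 C=1)
  3. empty(A) -> (A=0 B=2 C=1)
  4. pour(C -> A) -> (A=1 B=2 C=0)
Reached target in 4 moves.

Answer: 4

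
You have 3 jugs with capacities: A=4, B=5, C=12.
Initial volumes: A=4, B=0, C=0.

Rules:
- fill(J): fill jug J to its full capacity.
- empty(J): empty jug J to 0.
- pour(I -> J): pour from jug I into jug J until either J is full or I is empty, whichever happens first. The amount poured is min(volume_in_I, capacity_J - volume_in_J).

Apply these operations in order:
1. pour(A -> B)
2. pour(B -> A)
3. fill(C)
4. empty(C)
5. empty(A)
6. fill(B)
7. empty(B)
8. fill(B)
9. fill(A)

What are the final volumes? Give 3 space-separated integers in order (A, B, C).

Answer: 4 5 0

Derivation:
Step 1: pour(A -> B) -> (A=0 B=4 C=0)
Step 2: pour(B -> A) -> (A=4 B=0 C=0)
Step 3: fill(C) -> (A=4 B=0 C=12)
Step 4: empty(C) -> (A=4 B=0 C=0)
Step 5: empty(A) -> (A=0 B=0 C=0)
Step 6: fill(B) -> (A=0 B=5 C=0)
Step 7: empty(B) -> (A=0 B=0 C=0)
Step 8: fill(B) -> (A=0 B=5 C=0)
Step 9: fill(A) -> (A=4 B=5 C=0)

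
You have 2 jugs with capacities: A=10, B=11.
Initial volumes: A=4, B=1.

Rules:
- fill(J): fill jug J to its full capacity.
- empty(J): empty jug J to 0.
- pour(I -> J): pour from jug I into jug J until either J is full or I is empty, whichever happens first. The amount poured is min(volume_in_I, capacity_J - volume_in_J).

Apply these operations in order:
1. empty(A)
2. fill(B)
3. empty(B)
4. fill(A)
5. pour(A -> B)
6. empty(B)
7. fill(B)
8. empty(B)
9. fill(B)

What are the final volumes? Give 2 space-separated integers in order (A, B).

Step 1: empty(A) -> (A=0 B=1)
Step 2: fill(B) -> (A=0 B=11)
Step 3: empty(B) -> (A=0 B=0)
Step 4: fill(A) -> (A=10 B=0)
Step 5: pour(A -> B) -> (A=0 B=10)
Step 6: empty(B) -> (A=0 B=0)
Step 7: fill(B) -> (A=0 B=11)
Step 8: empty(B) -> (A=0 B=0)
Step 9: fill(B) -> (A=0 B=11)

Answer: 0 11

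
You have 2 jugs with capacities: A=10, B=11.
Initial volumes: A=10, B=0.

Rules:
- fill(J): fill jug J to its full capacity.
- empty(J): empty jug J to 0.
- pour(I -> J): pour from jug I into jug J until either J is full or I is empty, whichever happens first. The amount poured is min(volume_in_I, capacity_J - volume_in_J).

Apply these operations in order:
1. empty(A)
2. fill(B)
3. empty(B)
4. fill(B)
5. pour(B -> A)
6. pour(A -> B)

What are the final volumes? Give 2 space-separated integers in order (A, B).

Answer: 0 11

Derivation:
Step 1: empty(A) -> (A=0 B=0)
Step 2: fill(B) -> (A=0 B=11)
Step 3: empty(B) -> (A=0 B=0)
Step 4: fill(B) -> (A=0 B=11)
Step 5: pour(B -> A) -> (A=10 B=1)
Step 6: pour(A -> B) -> (A=0 B=11)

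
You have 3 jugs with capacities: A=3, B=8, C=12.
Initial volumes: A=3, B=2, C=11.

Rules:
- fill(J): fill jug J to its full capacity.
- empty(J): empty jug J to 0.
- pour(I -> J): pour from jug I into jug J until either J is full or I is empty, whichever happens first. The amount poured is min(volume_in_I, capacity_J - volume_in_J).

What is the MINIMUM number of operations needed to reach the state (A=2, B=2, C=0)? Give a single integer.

Answer: 2

Derivation:
BFS from (A=3, B=2, C=11). One shortest path:
  1. pour(A -> C) -> (A=2 B=2 C=12)
  2. empty(C) -> (A=2 B=2 C=0)
Reached target in 2 moves.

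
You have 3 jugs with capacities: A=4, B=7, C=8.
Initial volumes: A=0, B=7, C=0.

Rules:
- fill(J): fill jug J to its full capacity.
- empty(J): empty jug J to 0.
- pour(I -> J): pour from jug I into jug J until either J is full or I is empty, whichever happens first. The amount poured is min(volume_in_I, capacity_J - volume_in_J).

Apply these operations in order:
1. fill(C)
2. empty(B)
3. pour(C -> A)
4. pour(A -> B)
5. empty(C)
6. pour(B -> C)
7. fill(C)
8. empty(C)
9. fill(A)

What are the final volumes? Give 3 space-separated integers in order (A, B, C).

Step 1: fill(C) -> (A=0 B=7 C=8)
Step 2: empty(B) -> (A=0 B=0 C=8)
Step 3: pour(C -> A) -> (A=4 B=0 C=4)
Step 4: pour(A -> B) -> (A=0 B=4 C=4)
Step 5: empty(C) -> (A=0 B=4 C=0)
Step 6: pour(B -> C) -> (A=0 B=0 C=4)
Step 7: fill(C) -> (A=0 B=0 C=8)
Step 8: empty(C) -> (A=0 B=0 C=0)
Step 9: fill(A) -> (A=4 B=0 C=0)

Answer: 4 0 0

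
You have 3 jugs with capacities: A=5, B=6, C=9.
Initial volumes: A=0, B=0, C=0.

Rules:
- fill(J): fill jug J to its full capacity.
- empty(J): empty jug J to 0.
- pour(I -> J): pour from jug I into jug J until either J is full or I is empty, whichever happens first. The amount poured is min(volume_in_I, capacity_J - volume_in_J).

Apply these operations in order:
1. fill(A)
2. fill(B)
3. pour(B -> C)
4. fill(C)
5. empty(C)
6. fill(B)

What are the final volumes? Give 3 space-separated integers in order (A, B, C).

Answer: 5 6 0

Derivation:
Step 1: fill(A) -> (A=5 B=0 C=0)
Step 2: fill(B) -> (A=5 B=6 C=0)
Step 3: pour(B -> C) -> (A=5 B=0 C=6)
Step 4: fill(C) -> (A=5 B=0 C=9)
Step 5: empty(C) -> (A=5 B=0 C=0)
Step 6: fill(B) -> (A=5 B=6 C=0)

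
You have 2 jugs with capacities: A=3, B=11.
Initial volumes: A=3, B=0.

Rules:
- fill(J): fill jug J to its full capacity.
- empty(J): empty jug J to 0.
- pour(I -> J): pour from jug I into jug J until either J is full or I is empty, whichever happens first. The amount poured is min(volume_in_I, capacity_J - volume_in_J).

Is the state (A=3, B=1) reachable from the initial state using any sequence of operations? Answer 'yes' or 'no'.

Answer: yes

Derivation:
BFS from (A=3, B=0):
  1. pour(A -> B) -> (A=0 B=3)
  2. fill(A) -> (A=3 B=3)
  3. pour(A -> B) -> (A=0 B=6)
  4. fill(A) -> (A=3 B=6)
  5. pour(A -> B) -> (A=0 B=9)
  6. fill(A) -> (A=3 B=9)
  7. pour(A -> B) -> (A=1 B=11)
  8. empty(B) -> (A=1 B=0)
  9. pour(A -> B) -> (A=0 B=1)
  10. fill(A) -> (A=3 B=1)
Target reached → yes.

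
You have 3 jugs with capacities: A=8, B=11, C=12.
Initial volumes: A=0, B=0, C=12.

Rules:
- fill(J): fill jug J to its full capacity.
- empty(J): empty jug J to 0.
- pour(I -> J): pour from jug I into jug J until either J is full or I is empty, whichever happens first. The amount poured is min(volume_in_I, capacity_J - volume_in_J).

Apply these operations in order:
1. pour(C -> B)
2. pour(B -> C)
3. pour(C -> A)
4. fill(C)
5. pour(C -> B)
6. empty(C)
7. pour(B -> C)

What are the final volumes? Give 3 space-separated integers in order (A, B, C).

Answer: 8 0 11

Derivation:
Step 1: pour(C -> B) -> (A=0 B=11 C=1)
Step 2: pour(B -> C) -> (A=0 B=0 C=12)
Step 3: pour(C -> A) -> (A=8 B=0 C=4)
Step 4: fill(C) -> (A=8 B=0 C=12)
Step 5: pour(C -> B) -> (A=8 B=11 C=1)
Step 6: empty(C) -> (A=8 B=11 C=0)
Step 7: pour(B -> C) -> (A=8 B=0 C=11)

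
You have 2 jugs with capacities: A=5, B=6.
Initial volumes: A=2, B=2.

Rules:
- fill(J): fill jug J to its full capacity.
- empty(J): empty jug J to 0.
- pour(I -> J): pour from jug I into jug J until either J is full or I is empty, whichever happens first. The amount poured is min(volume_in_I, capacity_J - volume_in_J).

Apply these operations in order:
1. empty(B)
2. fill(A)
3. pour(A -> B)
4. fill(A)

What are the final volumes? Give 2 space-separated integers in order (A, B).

Answer: 5 5

Derivation:
Step 1: empty(B) -> (A=2 B=0)
Step 2: fill(A) -> (A=5 B=0)
Step 3: pour(A -> B) -> (A=0 B=5)
Step 4: fill(A) -> (A=5 B=5)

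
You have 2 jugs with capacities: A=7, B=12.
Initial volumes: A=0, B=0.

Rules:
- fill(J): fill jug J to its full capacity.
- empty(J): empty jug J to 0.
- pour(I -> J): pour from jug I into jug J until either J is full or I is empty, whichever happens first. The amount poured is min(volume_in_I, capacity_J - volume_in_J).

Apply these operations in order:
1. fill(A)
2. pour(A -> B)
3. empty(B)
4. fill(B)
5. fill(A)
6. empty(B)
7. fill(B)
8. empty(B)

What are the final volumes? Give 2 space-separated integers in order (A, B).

Step 1: fill(A) -> (A=7 B=0)
Step 2: pour(A -> B) -> (A=0 B=7)
Step 3: empty(B) -> (A=0 B=0)
Step 4: fill(B) -> (A=0 B=12)
Step 5: fill(A) -> (A=7 B=12)
Step 6: empty(B) -> (A=7 B=0)
Step 7: fill(B) -> (A=7 B=12)
Step 8: empty(B) -> (A=7 B=0)

Answer: 7 0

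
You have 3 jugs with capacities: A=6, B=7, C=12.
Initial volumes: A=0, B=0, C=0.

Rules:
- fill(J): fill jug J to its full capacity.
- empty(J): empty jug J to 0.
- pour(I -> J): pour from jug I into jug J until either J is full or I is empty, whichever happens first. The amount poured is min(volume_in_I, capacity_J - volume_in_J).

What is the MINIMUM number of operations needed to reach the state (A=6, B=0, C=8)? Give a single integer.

Answer: 5

Derivation:
BFS from (A=0, B=0, C=0). One shortest path:
  1. fill(B) -> (A=0 B=7 C=0)
  2. pour(B -> A) -> (A=6 B=1 C=0)
  3. pour(B -> C) -> (A=6 B=0 C=1)
  4. fill(B) -> (A=6 B=7 C=1)
  5. pour(B -> C) -> (A=6 B=0 C=8)
Reached target in 5 moves.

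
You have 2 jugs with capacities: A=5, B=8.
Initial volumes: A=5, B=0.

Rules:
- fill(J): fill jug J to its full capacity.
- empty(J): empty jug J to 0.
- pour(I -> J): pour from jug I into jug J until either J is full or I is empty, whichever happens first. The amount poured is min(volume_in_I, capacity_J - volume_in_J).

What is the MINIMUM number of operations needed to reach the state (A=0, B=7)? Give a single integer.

BFS from (A=5, B=0). One shortest path:
  1. pour(A -> B) -> (A=0 B=5)
  2. fill(A) -> (A=5 B=5)
  3. pour(A -> B) -> (A=2 B=8)
  4. empty(B) -> (A=2 B=0)
  5. pour(A -> B) -> (A=0 B=2)
  6. fill(A) -> (A=5 B=2)
  7. pour(A -> B) -> (A=0 B=7)
Reached target in 7 moves.

Answer: 7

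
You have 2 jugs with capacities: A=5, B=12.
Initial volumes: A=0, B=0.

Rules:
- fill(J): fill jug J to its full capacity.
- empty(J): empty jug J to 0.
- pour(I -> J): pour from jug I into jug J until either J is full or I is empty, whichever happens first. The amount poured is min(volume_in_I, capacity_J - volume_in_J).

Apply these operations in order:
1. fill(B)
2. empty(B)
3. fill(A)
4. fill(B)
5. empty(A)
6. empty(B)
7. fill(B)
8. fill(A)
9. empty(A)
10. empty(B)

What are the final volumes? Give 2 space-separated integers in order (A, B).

Step 1: fill(B) -> (A=0 B=12)
Step 2: empty(B) -> (A=0 B=0)
Step 3: fill(A) -> (A=5 B=0)
Step 4: fill(B) -> (A=5 B=12)
Step 5: empty(A) -> (A=0 B=12)
Step 6: empty(B) -> (A=0 B=0)
Step 7: fill(B) -> (A=0 B=12)
Step 8: fill(A) -> (A=5 B=12)
Step 9: empty(A) -> (A=0 B=12)
Step 10: empty(B) -> (A=0 B=0)

Answer: 0 0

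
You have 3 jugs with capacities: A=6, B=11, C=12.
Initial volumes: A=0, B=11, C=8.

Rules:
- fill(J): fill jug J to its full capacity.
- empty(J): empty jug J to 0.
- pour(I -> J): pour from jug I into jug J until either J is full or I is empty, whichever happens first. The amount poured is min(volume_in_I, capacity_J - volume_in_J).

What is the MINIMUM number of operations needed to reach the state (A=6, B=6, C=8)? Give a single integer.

Answer: 4

Derivation:
BFS from (A=0, B=11, C=8). One shortest path:
  1. fill(A) -> (A=6 B=11 C=8)
  2. empty(B) -> (A=6 B=0 C=8)
  3. pour(A -> B) -> (A=0 B=6 C=8)
  4. fill(A) -> (A=6 B=6 C=8)
Reached target in 4 moves.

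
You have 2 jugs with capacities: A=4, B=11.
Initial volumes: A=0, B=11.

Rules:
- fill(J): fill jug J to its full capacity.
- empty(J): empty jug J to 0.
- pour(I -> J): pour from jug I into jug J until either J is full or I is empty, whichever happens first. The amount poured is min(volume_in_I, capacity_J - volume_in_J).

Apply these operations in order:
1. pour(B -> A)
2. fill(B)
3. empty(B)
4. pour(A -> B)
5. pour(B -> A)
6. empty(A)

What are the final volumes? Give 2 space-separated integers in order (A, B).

Step 1: pour(B -> A) -> (A=4 B=7)
Step 2: fill(B) -> (A=4 B=11)
Step 3: empty(B) -> (A=4 B=0)
Step 4: pour(A -> B) -> (A=0 B=4)
Step 5: pour(B -> A) -> (A=4 B=0)
Step 6: empty(A) -> (A=0 B=0)

Answer: 0 0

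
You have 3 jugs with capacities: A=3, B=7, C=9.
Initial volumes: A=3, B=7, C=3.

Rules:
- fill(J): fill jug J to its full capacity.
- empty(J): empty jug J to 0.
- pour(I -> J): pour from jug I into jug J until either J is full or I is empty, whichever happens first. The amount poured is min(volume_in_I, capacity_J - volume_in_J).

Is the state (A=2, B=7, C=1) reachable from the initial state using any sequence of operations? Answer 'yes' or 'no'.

Answer: yes

Derivation:
BFS from (A=3, B=7, C=3):
  1. empty(C) -> (A=3 B=7 C=0)
  2. pour(B -> C) -> (A=3 B=0 C=7)
  3. pour(A -> B) -> (A=0 B=3 C=7)
  4. pour(C -> A) -> (A=3 B=3 C=4)
  5. pour(A -> B) -> (A=0 B=6 C=4)
  6. pour(C -> A) -> (A=3 B=6 C=1)
  7. pour(A -> B) -> (A=2 B=7 C=1)
Target reached → yes.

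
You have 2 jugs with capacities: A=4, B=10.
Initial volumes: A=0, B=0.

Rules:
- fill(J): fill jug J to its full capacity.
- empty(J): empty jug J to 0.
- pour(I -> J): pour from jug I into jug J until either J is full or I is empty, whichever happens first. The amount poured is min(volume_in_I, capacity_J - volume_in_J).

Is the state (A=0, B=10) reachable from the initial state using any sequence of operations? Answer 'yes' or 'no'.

BFS from (A=0, B=0):
  1. fill(B) -> (A=0 B=10)
Target reached → yes.

Answer: yes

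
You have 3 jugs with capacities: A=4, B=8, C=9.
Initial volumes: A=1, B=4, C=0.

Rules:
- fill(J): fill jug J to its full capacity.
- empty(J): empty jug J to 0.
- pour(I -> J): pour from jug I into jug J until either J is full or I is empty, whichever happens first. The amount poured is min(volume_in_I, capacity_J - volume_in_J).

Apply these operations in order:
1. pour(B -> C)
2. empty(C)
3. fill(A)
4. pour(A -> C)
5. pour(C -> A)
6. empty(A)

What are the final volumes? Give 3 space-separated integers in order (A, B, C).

Step 1: pour(B -> C) -> (A=1 B=0 C=4)
Step 2: empty(C) -> (A=1 B=0 C=0)
Step 3: fill(A) -> (A=4 B=0 C=0)
Step 4: pour(A -> C) -> (A=0 B=0 C=4)
Step 5: pour(C -> A) -> (A=4 B=0 C=0)
Step 6: empty(A) -> (A=0 B=0 C=0)

Answer: 0 0 0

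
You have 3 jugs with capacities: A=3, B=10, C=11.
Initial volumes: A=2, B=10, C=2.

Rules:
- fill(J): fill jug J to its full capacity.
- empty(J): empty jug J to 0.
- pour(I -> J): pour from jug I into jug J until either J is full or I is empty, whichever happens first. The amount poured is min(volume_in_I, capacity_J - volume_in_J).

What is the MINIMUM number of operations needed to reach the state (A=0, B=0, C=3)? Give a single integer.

BFS from (A=2, B=10, C=2). One shortest path:
  1. fill(A) -> (A=3 B=10 C=2)
  2. empty(B) -> (A=3 B=0 C=2)
  3. empty(C) -> (A=3 B=0 C=0)
  4. pour(A -> C) -> (A=0 B=0 C=3)
Reached target in 4 moves.

Answer: 4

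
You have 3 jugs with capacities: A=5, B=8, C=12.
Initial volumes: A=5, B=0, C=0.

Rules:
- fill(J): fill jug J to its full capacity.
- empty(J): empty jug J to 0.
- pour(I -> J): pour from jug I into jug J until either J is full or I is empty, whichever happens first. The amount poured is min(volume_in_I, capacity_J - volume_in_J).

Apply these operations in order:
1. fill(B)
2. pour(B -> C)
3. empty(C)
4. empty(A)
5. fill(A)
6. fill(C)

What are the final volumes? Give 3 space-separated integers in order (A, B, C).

Answer: 5 0 12

Derivation:
Step 1: fill(B) -> (A=5 B=8 C=0)
Step 2: pour(B -> C) -> (A=5 B=0 C=8)
Step 3: empty(C) -> (A=5 B=0 C=0)
Step 4: empty(A) -> (A=0 B=0 C=0)
Step 5: fill(A) -> (A=5 B=0 C=0)
Step 6: fill(C) -> (A=5 B=0 C=12)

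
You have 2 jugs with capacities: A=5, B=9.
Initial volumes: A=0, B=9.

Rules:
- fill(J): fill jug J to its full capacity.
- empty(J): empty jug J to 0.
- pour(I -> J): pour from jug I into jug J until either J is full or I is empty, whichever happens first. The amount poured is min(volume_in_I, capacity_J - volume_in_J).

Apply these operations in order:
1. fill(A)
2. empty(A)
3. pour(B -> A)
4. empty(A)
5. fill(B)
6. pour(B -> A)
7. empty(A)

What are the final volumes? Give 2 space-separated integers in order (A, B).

Answer: 0 4

Derivation:
Step 1: fill(A) -> (A=5 B=9)
Step 2: empty(A) -> (A=0 B=9)
Step 3: pour(B -> A) -> (A=5 B=4)
Step 4: empty(A) -> (A=0 B=4)
Step 5: fill(B) -> (A=0 B=9)
Step 6: pour(B -> A) -> (A=5 B=4)
Step 7: empty(A) -> (A=0 B=4)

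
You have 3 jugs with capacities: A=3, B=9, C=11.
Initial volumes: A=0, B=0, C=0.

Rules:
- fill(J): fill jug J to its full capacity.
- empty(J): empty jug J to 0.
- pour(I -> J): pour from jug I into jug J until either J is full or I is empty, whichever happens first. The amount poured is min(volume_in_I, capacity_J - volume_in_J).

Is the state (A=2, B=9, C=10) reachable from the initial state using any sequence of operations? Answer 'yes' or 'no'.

Answer: yes

Derivation:
BFS from (A=0, B=0, C=0):
  1. fill(C) -> (A=0 B=0 C=11)
  2. pour(C -> A) -> (A=3 B=0 C=8)
  3. empty(A) -> (A=0 B=0 C=8)
  4. pour(C -> B) -> (A=0 B=8 C=0)
  5. fill(C) -> (A=0 B=8 C=11)
  6. pour(C -> A) -> (A=3 B=8 C=8)
  7. pour(A -> B) -> (A=2 B=9 C=8)
  8. empty(B) -> (A=2 B=0 C=8)
  9. pour(C -> B) -> (A=2 B=8 C=0)
  10. fill(C) -> (A=2 B=8 C=11)
  11. pour(C -> B) -> (A=2 B=9 C=10)
Target reached → yes.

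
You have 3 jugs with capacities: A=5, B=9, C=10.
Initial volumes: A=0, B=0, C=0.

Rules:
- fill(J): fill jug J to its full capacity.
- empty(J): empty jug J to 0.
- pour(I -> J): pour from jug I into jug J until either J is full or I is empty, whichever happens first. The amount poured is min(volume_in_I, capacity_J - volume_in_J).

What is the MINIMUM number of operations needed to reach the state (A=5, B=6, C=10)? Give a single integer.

BFS from (A=0, B=0, C=0). One shortest path:
  1. fill(A) -> (A=5 B=0 C=0)
  2. fill(C) -> (A=5 B=0 C=10)
  3. pour(A -> B) -> (A=0 B=5 C=10)
  4. fill(A) -> (A=5 B=5 C=10)
  5. pour(C -> B) -> (A=5 B=9 C=6)
  6. empty(B) -> (A=5 B=0 C=6)
  7. pour(C -> B) -> (A=5 B=6 C=0)
  8. fill(C) -> (A=5 B=6 C=10)
Reached target in 8 moves.

Answer: 8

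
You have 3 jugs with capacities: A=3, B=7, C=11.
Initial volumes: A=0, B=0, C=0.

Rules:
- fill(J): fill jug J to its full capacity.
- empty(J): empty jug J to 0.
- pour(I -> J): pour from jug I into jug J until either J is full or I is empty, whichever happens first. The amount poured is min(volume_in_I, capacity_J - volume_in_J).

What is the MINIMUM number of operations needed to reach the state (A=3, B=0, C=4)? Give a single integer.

Answer: 3

Derivation:
BFS from (A=0, B=0, C=0). One shortest path:
  1. fill(B) -> (A=0 B=7 C=0)
  2. pour(B -> A) -> (A=3 B=4 C=0)
  3. pour(B -> C) -> (A=3 B=0 C=4)
Reached target in 3 moves.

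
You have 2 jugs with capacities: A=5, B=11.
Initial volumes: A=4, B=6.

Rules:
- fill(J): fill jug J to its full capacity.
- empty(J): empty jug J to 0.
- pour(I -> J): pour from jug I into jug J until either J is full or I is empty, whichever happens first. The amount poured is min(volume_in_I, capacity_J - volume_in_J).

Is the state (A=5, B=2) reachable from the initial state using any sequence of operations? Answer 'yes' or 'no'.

BFS from (A=4, B=6):
  1. empty(A) -> (A=0 B=6)
  2. pour(B -> A) -> (A=5 B=1)
  3. empty(A) -> (A=0 B=1)
  4. pour(B -> A) -> (A=1 B=0)
  5. fill(B) -> (A=1 B=11)
  6. pour(B -> A) -> (A=5 B=7)
  7. empty(A) -> (A=0 B=7)
  8. pour(B -> A) -> (A=5 B=2)
Target reached → yes.

Answer: yes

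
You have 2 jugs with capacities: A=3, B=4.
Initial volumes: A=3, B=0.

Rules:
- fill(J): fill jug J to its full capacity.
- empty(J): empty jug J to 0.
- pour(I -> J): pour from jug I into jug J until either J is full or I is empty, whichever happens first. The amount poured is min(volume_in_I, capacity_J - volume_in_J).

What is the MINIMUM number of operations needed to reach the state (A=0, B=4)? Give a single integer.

Answer: 2

Derivation:
BFS from (A=3, B=0). One shortest path:
  1. empty(A) -> (A=0 B=0)
  2. fill(B) -> (A=0 B=4)
Reached target in 2 moves.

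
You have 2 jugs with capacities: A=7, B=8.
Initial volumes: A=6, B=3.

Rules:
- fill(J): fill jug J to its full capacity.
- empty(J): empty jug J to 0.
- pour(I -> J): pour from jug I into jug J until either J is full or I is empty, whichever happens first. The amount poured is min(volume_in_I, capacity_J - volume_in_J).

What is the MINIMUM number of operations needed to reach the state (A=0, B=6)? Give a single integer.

Answer: 2

Derivation:
BFS from (A=6, B=3). One shortest path:
  1. empty(B) -> (A=6 B=0)
  2. pour(A -> B) -> (A=0 B=6)
Reached target in 2 moves.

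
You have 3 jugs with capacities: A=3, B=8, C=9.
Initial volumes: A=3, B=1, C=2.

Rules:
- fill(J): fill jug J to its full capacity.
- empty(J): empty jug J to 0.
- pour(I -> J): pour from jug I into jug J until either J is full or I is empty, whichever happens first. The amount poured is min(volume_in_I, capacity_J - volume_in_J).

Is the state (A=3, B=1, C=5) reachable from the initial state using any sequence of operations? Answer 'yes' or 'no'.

Answer: yes

Derivation:
BFS from (A=3, B=1, C=2):
  1. pour(A -> C) -> (A=0 B=1 C=5)
  2. fill(A) -> (A=3 B=1 C=5)
Target reached → yes.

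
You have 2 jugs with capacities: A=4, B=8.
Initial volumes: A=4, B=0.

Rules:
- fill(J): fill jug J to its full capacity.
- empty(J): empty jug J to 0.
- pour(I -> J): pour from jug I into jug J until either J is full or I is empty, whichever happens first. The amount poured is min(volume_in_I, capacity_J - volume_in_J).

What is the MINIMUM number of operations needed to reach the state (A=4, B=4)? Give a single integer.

BFS from (A=4, B=0). One shortest path:
  1. pour(A -> B) -> (A=0 B=4)
  2. fill(A) -> (A=4 B=4)
Reached target in 2 moves.

Answer: 2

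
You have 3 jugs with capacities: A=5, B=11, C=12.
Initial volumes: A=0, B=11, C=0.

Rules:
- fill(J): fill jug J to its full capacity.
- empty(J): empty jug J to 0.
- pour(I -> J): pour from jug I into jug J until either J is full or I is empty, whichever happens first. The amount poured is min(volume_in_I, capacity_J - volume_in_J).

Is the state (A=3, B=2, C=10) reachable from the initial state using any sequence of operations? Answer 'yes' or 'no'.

BFS explored all 496 reachable states.
Reachable set includes: (0,0,0), (0,0,1), (0,0,2), (0,0,3), (0,0,4), (0,0,5), (0,0,6), (0,0,7), (0,0,8), (0,0,9), (0,0,10), (0,0,11) ...
Target (A=3, B=2, C=10) not in reachable set → no.

Answer: no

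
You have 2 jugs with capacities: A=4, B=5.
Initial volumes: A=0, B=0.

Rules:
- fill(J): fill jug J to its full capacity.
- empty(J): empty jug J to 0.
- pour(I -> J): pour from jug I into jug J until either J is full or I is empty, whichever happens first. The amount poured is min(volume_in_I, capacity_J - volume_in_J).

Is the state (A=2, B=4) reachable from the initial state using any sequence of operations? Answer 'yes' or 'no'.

Answer: no

Derivation:
BFS explored all 18 reachable states.
Reachable set includes: (0,0), (0,1), (0,2), (0,3), (0,4), (0,5), (1,0), (1,5), (2,0), (2,5), (3,0), (3,5) ...
Target (A=2, B=4) not in reachable set → no.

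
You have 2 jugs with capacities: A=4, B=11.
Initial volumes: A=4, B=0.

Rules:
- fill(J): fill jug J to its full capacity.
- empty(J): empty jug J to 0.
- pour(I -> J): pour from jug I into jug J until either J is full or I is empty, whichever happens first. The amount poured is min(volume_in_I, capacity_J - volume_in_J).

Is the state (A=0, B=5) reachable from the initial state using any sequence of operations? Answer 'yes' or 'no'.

BFS from (A=4, B=0):
  1. pour(A -> B) -> (A=0 B=4)
  2. fill(A) -> (A=4 B=4)
  3. pour(A -> B) -> (A=0 B=8)
  4. fill(A) -> (A=4 B=8)
  5. pour(A -> B) -> (A=1 B=11)
  6. empty(B) -> (A=1 B=0)
  7. pour(A -> B) -> (A=0 B=1)
  8. fill(A) -> (A=4 B=1)
  9. pour(A -> B) -> (A=0 B=5)
Target reached → yes.

Answer: yes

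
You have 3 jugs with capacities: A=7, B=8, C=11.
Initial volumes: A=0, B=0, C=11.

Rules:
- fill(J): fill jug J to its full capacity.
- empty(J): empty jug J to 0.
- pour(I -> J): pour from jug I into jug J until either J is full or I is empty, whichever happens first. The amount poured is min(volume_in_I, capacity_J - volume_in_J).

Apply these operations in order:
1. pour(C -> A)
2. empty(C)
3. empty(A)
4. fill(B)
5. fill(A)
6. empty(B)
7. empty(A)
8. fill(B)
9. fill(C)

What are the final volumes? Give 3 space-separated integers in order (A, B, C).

Answer: 0 8 11

Derivation:
Step 1: pour(C -> A) -> (A=7 B=0 C=4)
Step 2: empty(C) -> (A=7 B=0 C=0)
Step 3: empty(A) -> (A=0 B=0 C=0)
Step 4: fill(B) -> (A=0 B=8 C=0)
Step 5: fill(A) -> (A=7 B=8 C=0)
Step 6: empty(B) -> (A=7 B=0 C=0)
Step 7: empty(A) -> (A=0 B=0 C=0)
Step 8: fill(B) -> (A=0 B=8 C=0)
Step 9: fill(C) -> (A=0 B=8 C=11)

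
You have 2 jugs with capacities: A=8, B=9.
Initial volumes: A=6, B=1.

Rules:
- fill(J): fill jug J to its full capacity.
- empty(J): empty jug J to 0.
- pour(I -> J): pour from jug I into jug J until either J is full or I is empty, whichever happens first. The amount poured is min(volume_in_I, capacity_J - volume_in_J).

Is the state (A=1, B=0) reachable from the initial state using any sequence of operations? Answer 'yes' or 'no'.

Answer: yes

Derivation:
BFS from (A=6, B=1):
  1. empty(A) -> (A=0 B=1)
  2. pour(B -> A) -> (A=1 B=0)
Target reached → yes.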